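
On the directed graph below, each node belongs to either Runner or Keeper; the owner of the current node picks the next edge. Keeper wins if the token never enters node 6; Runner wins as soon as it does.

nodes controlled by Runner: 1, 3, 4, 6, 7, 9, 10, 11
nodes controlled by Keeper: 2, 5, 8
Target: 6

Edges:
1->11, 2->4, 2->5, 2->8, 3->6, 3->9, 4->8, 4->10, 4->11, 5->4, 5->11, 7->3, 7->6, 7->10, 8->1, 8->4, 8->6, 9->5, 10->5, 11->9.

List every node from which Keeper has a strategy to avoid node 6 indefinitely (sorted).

1, 2, 4, 5, 8, 9, 10, 11

A0 = {6}
A1: add {3, 7} — 3 (Runner) has 3→6; 7 (Runner) has 7→6.
A2 = A1; e.g. 1 (Runner) has no edge into A1. Fixed point.
Runner's attractor = {3, 6, 7}; Keeper avoids the target exactly from the complement.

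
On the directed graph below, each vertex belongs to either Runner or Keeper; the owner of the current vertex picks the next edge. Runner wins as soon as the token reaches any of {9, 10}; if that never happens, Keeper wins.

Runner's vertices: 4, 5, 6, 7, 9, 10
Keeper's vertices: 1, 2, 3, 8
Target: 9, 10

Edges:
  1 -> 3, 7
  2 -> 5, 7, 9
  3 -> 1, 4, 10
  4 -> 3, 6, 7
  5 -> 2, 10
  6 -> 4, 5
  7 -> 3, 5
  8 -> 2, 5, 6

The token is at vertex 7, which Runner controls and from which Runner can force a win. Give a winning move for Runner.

5

A0 = {9, 10}
A1: add {5} — 5 (Runner) has 5→10.
A2: add {6, 7} — 6 (Runner) has 6→5; 7 (Runner) has 7→5.
A3: add {2, 4} — 2 (Keeper): all of {5, 7, 9} already in; 4 (Runner) has 4→6.
A4: add {8} — 8 (Keeper): all of {2, 5, 6} already in.
A5 = A4; e.g. 1 (Keeper) can still go to 3. Fixed point.
From 7, successor 5 is in the attractor (rank 1); the other successor 3 is not.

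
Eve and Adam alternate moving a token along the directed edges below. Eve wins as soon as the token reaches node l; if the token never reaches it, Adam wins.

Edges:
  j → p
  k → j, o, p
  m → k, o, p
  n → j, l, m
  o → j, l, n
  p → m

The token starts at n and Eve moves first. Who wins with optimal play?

Track states (vertex, player-to-move).
A0 = {(l,Eve), (l,Adam)}
A1: add {(n,Eve), (o,Eve)}.
(n,Eve) ∈ A1 ⇒ Eve forces the target.

Eve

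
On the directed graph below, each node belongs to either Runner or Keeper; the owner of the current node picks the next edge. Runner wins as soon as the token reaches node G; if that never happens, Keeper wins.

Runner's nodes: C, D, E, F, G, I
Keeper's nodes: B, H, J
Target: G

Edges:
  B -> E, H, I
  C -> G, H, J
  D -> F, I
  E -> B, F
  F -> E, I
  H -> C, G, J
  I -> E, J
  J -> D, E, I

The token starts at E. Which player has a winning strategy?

A0 = {G}
A1: add {C} — C (Runner) has C→G.
A2 = A1; e.g. B (Keeper) can still go to E. Fixed point.
E never enters the attractor, so Keeper can avoid the target forever.

Keeper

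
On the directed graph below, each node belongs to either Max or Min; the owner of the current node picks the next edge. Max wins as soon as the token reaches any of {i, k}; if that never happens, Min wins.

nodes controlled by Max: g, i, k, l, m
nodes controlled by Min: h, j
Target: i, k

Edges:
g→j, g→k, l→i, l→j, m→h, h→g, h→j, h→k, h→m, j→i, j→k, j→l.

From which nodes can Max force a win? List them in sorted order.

A0 = {i, k}
A1: add {g, l} — g (Max) has g→k; l (Max) has l→i.
A2: add {j} — j (Min): all of {i, k, l} already in.
A3 = A2; e.g. h (Min) can still go to m. Fixed point.
Max's winning region = {g, i, j, k, l}.

g, i, j, k, l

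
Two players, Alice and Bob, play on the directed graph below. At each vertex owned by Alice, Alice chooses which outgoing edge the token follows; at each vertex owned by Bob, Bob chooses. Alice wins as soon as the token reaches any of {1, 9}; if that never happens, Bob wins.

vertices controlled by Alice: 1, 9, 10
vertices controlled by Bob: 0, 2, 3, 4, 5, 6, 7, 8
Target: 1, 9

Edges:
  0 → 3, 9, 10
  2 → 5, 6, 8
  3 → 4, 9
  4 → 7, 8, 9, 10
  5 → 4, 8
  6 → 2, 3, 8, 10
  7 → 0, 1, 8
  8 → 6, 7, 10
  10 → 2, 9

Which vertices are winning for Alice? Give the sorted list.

A0 = {1, 9}
A1: add {10} — 10 (Alice) has 10→9.
A2 = A1; e.g. 0 (Bob) can still go to 3. Fixed point.
Alice's winning region = {1, 9, 10}.

1, 9, 10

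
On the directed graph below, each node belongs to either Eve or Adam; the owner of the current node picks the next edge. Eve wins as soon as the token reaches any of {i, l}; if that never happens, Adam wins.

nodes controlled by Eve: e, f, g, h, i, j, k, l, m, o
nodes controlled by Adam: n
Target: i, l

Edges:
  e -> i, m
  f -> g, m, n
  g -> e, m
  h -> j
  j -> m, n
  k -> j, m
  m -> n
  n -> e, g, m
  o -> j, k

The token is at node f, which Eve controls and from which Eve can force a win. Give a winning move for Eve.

A0 = {i, l}
A1: add {e} — e (Eve) has e→i.
A2: add {g} — g (Eve) has g→e.
A3: add {f} — f (Eve) has f→g.
A4 = A3; e.g. h (Eve) has no edge into A3. Fixed point.
From f, successor g is in the attractor (rank 2); the other successors m, n are not.

g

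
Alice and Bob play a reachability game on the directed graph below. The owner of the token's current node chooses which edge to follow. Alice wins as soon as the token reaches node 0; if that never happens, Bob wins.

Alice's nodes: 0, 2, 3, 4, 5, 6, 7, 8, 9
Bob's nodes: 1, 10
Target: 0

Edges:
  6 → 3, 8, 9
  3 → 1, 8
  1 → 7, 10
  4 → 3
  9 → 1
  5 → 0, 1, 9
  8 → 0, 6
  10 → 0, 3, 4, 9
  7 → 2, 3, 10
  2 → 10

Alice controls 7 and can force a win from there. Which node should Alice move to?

A0 = {0}
A1: add {5, 8} — 5 (Alice) has 5→0; 8 (Alice) has 8→0.
A2: add {3, 6} — 3 (Alice) has 3→8; 6 (Alice) has 6→8.
A3: add {4, 7} — 4 (Alice) has 4→3; 7 (Alice) has 7→3.
A4 = A3; e.g. 1 (Bob) can still go to 10. Fixed point.
From 7, successor 3 is in the attractor (rank 2); the other successors 2, 10 are not.

3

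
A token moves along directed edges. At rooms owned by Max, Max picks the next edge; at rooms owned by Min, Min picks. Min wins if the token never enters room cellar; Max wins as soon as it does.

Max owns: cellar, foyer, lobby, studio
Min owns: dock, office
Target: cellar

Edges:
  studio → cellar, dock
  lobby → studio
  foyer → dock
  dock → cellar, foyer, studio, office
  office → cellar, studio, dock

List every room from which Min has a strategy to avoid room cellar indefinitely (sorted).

A0 = {cellar}
A1: add {studio} — studio (Max) has studio→cellar.
A2: add {lobby} — lobby (Max) has lobby→studio.
A3 = A2; e.g. foyer (Max) has no edge into A2. Fixed point.
Max's attractor = {cellar, lobby, studio}; Min avoids the target exactly from the complement.

dock, foyer, office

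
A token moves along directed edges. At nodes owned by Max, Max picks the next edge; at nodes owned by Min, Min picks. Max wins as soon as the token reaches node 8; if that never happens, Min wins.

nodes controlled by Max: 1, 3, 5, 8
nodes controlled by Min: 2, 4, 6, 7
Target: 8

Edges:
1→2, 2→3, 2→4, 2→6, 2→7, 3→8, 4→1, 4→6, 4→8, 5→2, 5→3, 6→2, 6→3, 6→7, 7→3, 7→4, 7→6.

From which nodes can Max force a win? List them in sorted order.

A0 = {8}
A1: add {3} — 3 (Max) has 3→8.
A2: add {5} — 5 (Max) has 5→3.
A3 = A2; e.g. 1 (Max) has no edge into A2. Fixed point.
Max's winning region = {3, 5, 8}.

3, 5, 8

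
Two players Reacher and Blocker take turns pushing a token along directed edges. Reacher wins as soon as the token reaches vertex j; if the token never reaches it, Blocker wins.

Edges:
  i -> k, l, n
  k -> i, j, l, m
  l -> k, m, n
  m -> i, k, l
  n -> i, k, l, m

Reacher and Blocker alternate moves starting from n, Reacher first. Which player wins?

Track states (vertex, player-to-move).
A0 = {(j,Reacher), (j,Blocker)}
A1: add {(k,Reacher)}.
A2 = A1; e.g. (i,Reacher) stays out. (n,Reacher) never enters ⇒ Blocker avoids the target.

Blocker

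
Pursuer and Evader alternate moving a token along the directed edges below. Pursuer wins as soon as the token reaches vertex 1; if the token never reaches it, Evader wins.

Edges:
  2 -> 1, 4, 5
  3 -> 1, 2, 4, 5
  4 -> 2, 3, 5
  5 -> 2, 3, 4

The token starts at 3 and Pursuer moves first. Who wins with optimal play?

Track states (vertex, player-to-move).
A0 = {(1,Pursuer), (1,Evader)}
A1: add {(2,Pursuer), (3,Pursuer)}.
(3,Pursuer) ∈ A1 ⇒ Pursuer forces the target.

Pursuer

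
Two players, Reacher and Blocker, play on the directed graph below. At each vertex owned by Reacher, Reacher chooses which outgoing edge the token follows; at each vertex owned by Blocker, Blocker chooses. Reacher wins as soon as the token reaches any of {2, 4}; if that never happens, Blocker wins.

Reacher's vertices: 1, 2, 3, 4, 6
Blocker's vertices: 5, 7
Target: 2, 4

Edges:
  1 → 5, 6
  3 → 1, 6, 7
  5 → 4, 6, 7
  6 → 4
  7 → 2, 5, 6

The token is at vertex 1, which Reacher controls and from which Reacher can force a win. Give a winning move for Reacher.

6

A0 = {2, 4}
A1: add {6} — 6 (Reacher) has 6→4.
A2: add {1, 3} — 1 (Reacher) has 1→6; 3 (Reacher) has 3→6.
A3 = A2; e.g. 5 (Blocker) can still go to 7. Fixed point.
From 1, successor 6 is in the attractor (rank 1); the other successor 5 is not.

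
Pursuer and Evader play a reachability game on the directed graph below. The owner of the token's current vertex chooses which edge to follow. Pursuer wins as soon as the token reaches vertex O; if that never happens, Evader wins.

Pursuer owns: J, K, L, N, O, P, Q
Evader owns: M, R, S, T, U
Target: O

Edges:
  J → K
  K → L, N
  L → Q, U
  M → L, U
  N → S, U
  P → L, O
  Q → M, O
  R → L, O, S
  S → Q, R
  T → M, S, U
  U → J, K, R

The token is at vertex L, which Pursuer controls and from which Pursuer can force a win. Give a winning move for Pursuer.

Q

A0 = {O}
A1: add {P, Q} — P (Pursuer) has P→O; Q (Pursuer) has Q→O.
A2: add {L} — L (Pursuer) has L→Q.
A3: add {K} — K (Pursuer) has K→L.
A4: add {J} — J (Pursuer) has J→K.
A5 = A4; e.g. M (Evader) can still go to U. Fixed point.
From L, successor Q is in the attractor (rank 1); the other successor U is not.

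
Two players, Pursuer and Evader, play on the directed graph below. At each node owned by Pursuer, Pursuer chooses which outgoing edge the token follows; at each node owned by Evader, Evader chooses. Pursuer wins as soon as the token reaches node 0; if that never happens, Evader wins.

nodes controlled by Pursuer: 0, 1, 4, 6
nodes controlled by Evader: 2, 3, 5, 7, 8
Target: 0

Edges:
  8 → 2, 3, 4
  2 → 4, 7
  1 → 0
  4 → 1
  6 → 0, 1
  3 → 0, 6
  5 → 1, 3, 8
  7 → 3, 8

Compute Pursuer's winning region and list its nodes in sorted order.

0, 1, 3, 4, 6

A0 = {0}
A1: add {1, 6} — 1 (Pursuer) has 1→0; 6 (Pursuer) has 6→0.
A2: add {3, 4} — 3 (Evader): all of {0, 6} already in; 4 (Pursuer) has 4→1.
A3 = A2; e.g. 2 (Evader) can still go to 7. Fixed point.
Pursuer's winning region = {0, 1, 3, 4, 6}.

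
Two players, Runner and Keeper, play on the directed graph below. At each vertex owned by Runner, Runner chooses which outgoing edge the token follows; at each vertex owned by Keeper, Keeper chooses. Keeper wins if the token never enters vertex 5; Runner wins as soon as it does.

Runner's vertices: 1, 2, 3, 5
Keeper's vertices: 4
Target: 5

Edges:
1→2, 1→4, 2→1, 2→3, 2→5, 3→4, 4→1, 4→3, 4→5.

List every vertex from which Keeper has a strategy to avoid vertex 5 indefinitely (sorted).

A0 = {5}
A1: add {2} — 2 (Runner) has 2→5.
A2: add {1} — 1 (Runner) has 1→2.
A3 = A2; e.g. 3 (Runner) has no edge into A2. Fixed point.
Runner's attractor = {1, 2, 5}; Keeper avoids the target exactly from the complement.

3, 4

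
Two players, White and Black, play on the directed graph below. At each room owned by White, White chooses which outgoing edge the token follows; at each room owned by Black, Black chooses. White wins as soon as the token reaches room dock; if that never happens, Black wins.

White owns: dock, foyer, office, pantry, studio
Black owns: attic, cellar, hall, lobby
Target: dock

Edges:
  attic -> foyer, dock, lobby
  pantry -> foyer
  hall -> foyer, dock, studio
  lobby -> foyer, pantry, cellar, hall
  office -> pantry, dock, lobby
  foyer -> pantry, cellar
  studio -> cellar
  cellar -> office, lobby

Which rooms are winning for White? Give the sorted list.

A0 = {dock}
A1: add {office} — office (White) has office→dock.
A2 = A1; e.g. attic (Black) can still go to foyer. Fixed point.
White's winning region = {dock, office}.

dock, office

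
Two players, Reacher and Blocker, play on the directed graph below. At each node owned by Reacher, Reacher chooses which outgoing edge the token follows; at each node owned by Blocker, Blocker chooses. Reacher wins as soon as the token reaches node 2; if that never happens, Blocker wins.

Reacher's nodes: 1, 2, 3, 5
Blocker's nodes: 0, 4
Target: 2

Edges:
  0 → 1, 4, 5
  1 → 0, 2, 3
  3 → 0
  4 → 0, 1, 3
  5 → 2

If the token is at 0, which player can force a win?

Blocker

A0 = {2}
A1: add {1, 5} — 1 (Reacher) has 1→2; 5 (Reacher) has 5→2.
A2 = A1; e.g. 0 (Blocker) can still go to 4. Fixed point.
0 never enters the attractor, so Blocker can avoid the target forever.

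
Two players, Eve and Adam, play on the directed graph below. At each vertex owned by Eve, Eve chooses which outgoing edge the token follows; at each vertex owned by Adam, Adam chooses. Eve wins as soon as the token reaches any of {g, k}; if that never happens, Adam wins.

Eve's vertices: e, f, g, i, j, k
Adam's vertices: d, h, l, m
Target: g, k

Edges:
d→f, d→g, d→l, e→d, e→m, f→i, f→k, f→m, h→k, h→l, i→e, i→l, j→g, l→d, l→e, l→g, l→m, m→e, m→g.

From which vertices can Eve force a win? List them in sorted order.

f, g, j, k

A0 = {g, k}
A1: add {f, j} — f (Eve) has f→k; j (Eve) has j→g.
A2 = A1; e.g. d (Adam) can still go to l. Fixed point.
Eve's winning region = {f, g, j, k}.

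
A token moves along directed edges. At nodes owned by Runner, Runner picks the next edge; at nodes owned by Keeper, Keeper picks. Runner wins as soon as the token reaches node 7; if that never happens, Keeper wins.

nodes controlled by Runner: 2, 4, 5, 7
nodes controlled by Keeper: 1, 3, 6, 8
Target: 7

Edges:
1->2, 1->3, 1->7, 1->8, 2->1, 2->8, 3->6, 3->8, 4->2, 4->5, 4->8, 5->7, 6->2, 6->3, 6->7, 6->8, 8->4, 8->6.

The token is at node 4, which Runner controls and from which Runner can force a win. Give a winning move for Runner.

5

A0 = {7}
A1: add {5} — 5 (Runner) has 5→7.
A2: add {4} — 4 (Runner) has 4→5.
A3 = A2; e.g. 1 (Keeper) can still go to 2. Fixed point.
From 4, successor 5 is in the attractor (rank 1); the other successors 2, 8 are not.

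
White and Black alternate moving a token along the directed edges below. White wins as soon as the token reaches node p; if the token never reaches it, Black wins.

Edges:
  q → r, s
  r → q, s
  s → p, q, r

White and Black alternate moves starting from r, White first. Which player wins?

Track states (vertex, player-to-move).
A0 = {(p,White), (p,Black)}
A1: add {(s,White)}.
A2 = A1; e.g. (q,White) stays out. (r,White) never enters ⇒ Black avoids the target.

Black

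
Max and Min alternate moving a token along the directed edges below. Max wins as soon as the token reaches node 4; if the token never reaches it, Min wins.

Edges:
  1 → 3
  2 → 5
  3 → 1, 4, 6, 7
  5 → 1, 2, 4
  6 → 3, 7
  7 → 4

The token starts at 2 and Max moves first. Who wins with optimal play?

Track states (vertex, player-to-move).
A0 = {(4,Max), (4,Min)}
A1: add {(3,Max), (5,Max), (7,Max), (7,Min)}.
A2: add {(1,Min), (2,Min), (6,Max), (6,Min)}.
A3 = A2; e.g. (1,Max) stays out. (2,Max) never enters ⇒ Min avoids the target.

Min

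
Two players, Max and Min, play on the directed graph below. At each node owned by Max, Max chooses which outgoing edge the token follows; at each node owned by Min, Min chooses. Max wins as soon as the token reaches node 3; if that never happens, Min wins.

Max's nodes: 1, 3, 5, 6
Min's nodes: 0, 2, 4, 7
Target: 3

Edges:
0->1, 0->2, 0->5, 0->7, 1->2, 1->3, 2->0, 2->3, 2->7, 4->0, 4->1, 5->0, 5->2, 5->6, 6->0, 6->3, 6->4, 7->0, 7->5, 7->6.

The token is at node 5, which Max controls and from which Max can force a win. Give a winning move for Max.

6

A0 = {3}
A1: add {1, 6} — 1 (Max) has 1→3; 6 (Max) has 6→3.
A2: add {5} — 5 (Max) has 5→6.
A3 = A2; e.g. 0 (Min) can still go to 2. Fixed point.
From 5, successor 6 is in the attractor (rank 1); the other successors 0, 2 are not.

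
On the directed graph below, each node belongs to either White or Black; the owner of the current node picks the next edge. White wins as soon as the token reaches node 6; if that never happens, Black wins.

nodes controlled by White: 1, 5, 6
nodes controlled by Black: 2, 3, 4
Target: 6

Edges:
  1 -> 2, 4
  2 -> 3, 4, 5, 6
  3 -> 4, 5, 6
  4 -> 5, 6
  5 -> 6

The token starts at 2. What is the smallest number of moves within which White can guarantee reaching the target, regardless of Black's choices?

A0 = {6}
A1: add {5} — 5 (White) has 5→6.
A2: add {4} — 4 (Black): all of {5, 6} already in.
A3: add {1, 3} — 1 (White) has 1→4; 3 (Black): all of {4, 5, 6} already in.
A4: add {2} — 2 (Black): all of {3, 4, 5, 6} already in.
A4 = all vertices. Fixed point.
2 enters the attractor at level 4, so White can force the target in 4 moves from there.

4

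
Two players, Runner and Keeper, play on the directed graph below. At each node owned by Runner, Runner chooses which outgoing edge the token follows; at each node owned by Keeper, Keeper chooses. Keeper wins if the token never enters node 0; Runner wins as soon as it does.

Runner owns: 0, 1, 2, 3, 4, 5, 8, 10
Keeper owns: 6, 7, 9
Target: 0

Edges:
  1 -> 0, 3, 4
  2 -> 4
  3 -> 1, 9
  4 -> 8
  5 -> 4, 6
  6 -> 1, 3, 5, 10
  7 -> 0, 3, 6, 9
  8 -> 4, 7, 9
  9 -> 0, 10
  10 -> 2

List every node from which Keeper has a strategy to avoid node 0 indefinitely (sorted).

2, 4, 5, 6, 7, 8, 9, 10

A0 = {0}
A1: add {1} — 1 (Runner) has 1→0.
A2: add {3} — 3 (Runner) has 3→1.
A3 = A2; e.g. 2 (Runner) has no edge into A2. Fixed point.
Runner's attractor = {0, 1, 3}; Keeper avoids the target exactly from the complement.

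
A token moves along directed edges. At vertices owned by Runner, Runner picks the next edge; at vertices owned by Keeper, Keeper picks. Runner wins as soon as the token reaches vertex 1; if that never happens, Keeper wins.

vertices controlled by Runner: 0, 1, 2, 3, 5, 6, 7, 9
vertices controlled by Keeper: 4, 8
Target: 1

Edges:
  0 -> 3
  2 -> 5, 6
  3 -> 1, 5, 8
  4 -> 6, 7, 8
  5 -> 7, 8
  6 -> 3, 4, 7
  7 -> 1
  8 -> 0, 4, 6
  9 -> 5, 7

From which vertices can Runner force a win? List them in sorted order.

0, 1, 2, 3, 5, 6, 7, 9

A0 = {1}
A1: add {3, 7} — 3 (Runner) has 3→1; 7 (Runner) has 7→1.
A2: add {0, 5, 6, 9} — 0 (Runner) has 0→3; 5 (Runner) has 5→7; 6 (Runner) has 6→3; 9 (Runner) has 9→7.
A3: add {2} — 2 (Runner) has 2→5.
A4 = A3; e.g. 4 (Keeper) can still go to 8. Fixed point.
Runner's winning region = {0, 1, 2, 3, 5, 6, 7, 9}.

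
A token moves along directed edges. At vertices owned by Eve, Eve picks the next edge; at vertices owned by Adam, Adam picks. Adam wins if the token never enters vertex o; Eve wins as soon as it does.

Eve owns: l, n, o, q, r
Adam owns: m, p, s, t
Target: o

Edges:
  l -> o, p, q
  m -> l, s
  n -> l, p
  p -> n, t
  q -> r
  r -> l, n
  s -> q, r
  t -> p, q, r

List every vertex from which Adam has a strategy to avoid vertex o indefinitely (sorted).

p, t

A0 = {o}
A1: add {l} — l (Eve) has l→o.
A2: add {n, r} — n (Eve) has n→l; r (Eve) has r→l.
A3: add {q} — q (Eve) has q→r.
A4: add {s} — s (Adam): all of {q, r} already in.
A5: add {m} — m (Adam): all of {l, s} already in.
A6 = A5; e.g. p (Adam) can still go to t. Fixed point.
Eve's attractor = {l, m, n, o, q, r, s}; Adam avoids the target exactly from the complement.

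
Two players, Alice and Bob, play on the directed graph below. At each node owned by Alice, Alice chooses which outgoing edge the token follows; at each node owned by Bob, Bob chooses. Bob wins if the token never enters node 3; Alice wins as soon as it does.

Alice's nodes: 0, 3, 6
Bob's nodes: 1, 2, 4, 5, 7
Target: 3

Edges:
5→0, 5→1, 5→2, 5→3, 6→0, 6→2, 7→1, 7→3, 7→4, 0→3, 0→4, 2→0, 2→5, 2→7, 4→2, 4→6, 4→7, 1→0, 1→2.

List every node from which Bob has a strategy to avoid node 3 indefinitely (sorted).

A0 = {3}
A1: add {0} — 0 (Alice) has 0→3.
A2: add {6} — 6 (Alice) has 6→0.
A3 = A2; e.g. 1 (Bob) can still go to 2. Fixed point.
Alice's attractor = {0, 3, 6}; Bob avoids the target exactly from the complement.

1, 2, 4, 5, 7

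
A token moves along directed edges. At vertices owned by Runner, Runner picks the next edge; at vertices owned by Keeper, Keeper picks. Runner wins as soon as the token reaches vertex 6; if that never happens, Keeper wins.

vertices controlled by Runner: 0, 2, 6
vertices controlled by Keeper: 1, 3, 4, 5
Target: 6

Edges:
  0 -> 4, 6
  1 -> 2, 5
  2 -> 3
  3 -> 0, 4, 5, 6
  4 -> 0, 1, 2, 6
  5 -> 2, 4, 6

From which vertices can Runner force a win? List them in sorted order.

A0 = {6}
A1: add {0} — 0 (Runner) has 0→6.
A2 = A1; e.g. 1 (Keeper) can still go to 2. Fixed point.
Runner's winning region = {0, 6}.

0, 6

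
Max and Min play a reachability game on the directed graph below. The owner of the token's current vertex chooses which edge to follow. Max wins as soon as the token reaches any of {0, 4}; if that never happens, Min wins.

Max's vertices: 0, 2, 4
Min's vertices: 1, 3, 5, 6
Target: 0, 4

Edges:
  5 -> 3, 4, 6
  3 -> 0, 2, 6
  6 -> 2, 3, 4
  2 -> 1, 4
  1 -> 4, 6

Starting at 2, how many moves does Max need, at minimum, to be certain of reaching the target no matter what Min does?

A0 = {0, 4}
A1: add {2} — 2 (Max) has 2→4.
A2 = A1; e.g. 1 (Min) can still go to 6. Fixed point.
2 enters the attractor at level 1, so Max can force the target in 1 move from there.

1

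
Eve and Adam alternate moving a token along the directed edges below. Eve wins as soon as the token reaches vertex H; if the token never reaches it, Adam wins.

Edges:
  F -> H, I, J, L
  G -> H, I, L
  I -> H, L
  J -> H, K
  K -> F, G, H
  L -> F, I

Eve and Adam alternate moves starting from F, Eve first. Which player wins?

Eve

Track states (vertex, player-to-move).
A0 = {(H,Eve), (H,Adam)}
A1: add {(F,Eve), (G,Eve), (I,Eve), (J,Eve), (K,Eve)}.
(F,Eve) ∈ A1 ⇒ Eve forces the target.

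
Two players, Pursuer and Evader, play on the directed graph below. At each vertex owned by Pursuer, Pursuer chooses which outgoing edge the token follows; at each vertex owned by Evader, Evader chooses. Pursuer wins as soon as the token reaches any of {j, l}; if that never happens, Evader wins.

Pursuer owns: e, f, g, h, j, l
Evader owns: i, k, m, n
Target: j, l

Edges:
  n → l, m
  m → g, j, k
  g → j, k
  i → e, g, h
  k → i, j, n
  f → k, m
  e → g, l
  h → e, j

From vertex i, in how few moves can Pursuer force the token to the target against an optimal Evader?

A0 = {j, l}
A1: add {e, g, h} — e (Pursuer) has e→l; g (Pursuer) has g→j; h (Pursuer) has h→j.
A2: add {i} — i (Evader): all of {e, g, h} already in.
A3 = A2; e.g. f (Pursuer) has no edge into A2. Fixed point.
i enters the attractor at level 2, so Pursuer can force the target in 2 moves from there.

2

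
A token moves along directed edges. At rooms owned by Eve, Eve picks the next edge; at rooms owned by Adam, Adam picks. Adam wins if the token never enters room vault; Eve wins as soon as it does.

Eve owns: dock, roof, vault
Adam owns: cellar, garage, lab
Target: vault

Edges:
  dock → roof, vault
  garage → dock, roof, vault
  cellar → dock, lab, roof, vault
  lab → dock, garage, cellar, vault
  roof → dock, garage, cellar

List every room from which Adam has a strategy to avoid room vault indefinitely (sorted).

A0 = {vault}
A1: add {dock} — dock (Eve) has dock→vault.
A2: add {roof} — roof (Eve) has roof→dock.
A3: add {garage} — garage (Adam): all of {dock, roof, vault} already in.
A4 = A3; e.g. cellar (Adam) can still go to lab. Fixed point.
Eve's attractor = {dock, garage, roof, vault}; Adam avoids the target exactly from the complement.

cellar, lab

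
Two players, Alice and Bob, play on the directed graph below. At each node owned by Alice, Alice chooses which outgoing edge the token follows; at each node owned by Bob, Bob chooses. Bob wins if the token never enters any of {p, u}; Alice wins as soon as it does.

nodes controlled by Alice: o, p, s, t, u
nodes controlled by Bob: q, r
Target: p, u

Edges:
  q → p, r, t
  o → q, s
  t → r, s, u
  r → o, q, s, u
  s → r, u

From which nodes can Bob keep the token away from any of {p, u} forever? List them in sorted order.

A0 = {p, u}
A1: add {s, t} — s (Alice) has s→u; t (Alice) has t→u.
A2: add {o} — o (Alice) has o→s.
A3 = A2; e.g. q (Bob) can still go to r. Fixed point.
Alice's attractor = {o, p, s, t, u}; Bob avoids the target exactly from the complement.

q, r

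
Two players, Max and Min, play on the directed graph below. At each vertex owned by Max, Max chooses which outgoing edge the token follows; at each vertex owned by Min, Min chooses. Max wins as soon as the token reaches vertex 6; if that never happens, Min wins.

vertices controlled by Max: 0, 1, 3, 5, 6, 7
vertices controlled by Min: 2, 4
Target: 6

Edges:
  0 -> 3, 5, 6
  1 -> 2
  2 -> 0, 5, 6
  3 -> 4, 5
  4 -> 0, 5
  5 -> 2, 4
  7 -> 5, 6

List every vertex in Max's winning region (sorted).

0, 6, 7

A0 = {6}
A1: add {0, 7} — 0 (Max) has 0→6; 7 (Max) has 7→6.
A2 = A1; e.g. 1 (Max) has no edge into A1. Fixed point.
Max's winning region = {0, 6, 7}.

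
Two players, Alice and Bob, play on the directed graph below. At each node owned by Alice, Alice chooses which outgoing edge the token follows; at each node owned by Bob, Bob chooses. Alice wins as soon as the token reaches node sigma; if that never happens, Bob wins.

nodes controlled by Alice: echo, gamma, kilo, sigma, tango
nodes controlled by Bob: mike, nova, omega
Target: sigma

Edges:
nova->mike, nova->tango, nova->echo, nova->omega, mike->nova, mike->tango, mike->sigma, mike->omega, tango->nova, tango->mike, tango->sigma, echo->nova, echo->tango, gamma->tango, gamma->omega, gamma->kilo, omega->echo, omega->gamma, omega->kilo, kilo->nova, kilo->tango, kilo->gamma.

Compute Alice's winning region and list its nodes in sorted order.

echo, gamma, kilo, omega, sigma, tango

A0 = {sigma}
A1: add {tango} — tango (Alice) has tango→sigma.
A2: add {echo, gamma, kilo} — echo (Alice) has echo→tango; gamma (Alice) has gamma→tango; kilo (Alice) has kilo→tango.
A3: add {omega} — omega (Bob): all of {echo, gamma, kilo} already in.
A4 = A3; e.g. nova (Bob) can still go to mike. Fixed point.
Alice's winning region = {echo, gamma, kilo, omega, sigma, tango}.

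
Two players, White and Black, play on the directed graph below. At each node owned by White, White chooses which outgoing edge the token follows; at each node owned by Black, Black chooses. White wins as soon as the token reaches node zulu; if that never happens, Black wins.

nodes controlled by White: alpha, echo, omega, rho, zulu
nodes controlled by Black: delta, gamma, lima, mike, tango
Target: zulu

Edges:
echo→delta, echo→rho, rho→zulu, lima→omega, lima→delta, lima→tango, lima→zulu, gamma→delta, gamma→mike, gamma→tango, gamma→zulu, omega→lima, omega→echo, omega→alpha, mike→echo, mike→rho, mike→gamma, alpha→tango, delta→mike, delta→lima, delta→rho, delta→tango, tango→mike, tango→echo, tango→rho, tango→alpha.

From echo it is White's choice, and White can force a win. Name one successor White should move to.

A0 = {zulu}
A1: add {rho} — rho (White) has rho→zulu.
A2: add {echo} — echo (White) has echo→rho.
A3: add {omega} — omega (White) has omega→echo.
A4 = A3; e.g. delta (Black) can still go to mike. Fixed point.
From echo, successor rho is in the attractor (rank 1); the other successor delta is not.

rho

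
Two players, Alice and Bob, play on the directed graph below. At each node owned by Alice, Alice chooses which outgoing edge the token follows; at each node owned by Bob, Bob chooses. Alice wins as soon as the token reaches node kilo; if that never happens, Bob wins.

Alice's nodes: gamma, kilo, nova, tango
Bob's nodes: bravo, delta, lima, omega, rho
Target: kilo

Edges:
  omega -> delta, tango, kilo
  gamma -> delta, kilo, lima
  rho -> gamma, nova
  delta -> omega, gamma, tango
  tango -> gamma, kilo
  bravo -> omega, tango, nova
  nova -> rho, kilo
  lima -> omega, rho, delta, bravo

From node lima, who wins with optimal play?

Bob

A0 = {kilo}
A1: add {gamma, nova, tango} — gamma (Alice) has gamma→kilo; tango (Alice) has tango→kilo; nova (Alice) has nova→kilo.
A2: add {rho} — rho (Bob): all of {gamma, nova} already in.
A3 = A2; e.g. omega (Bob) can still go to delta. Fixed point.
lima never enters the attractor, so Bob can avoid the target forever.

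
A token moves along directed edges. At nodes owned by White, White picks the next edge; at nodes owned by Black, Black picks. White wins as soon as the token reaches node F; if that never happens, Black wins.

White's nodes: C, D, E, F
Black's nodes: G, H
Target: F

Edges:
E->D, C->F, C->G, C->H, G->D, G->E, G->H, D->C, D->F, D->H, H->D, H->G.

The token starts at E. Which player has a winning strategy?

A0 = {F}
A1: add {C, D} — C (White) has C→F; D (White) has D→F.
A2: add {E} — E (White) has E→D.
A3 = A2; e.g. G (Black) can still go to H. Fixed point.
E ∈ A2, so White can force the target.

White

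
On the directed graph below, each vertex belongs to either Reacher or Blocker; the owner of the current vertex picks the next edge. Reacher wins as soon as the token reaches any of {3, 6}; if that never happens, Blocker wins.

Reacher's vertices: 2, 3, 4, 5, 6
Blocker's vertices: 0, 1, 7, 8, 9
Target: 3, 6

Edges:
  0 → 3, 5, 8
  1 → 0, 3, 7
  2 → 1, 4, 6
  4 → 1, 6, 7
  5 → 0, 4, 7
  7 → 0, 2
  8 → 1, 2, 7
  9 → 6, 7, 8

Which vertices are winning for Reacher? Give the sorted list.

2, 3, 4, 5, 6

A0 = {3, 6}
A1: add {2, 4} — 2 (Reacher) has 2→6; 4 (Reacher) has 4→6.
A2: add {5} — 5 (Reacher) has 5→4.
A3 = A2; e.g. 0 (Blocker) can still go to 8. Fixed point.
Reacher's winning region = {2, 3, 4, 5, 6}.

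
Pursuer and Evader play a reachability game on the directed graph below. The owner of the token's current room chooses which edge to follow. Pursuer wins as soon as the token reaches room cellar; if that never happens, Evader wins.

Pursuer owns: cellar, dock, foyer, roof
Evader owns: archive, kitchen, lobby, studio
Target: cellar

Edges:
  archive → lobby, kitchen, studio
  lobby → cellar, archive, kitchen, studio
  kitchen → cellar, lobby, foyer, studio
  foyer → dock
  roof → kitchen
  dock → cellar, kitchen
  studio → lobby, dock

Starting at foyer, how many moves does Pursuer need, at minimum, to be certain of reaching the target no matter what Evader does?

A0 = {cellar}
A1: add {dock} — dock (Pursuer) has dock→cellar.
A2: add {foyer} — foyer (Pursuer) has foyer→dock.
A3 = A2; e.g. archive (Evader) can still go to lobby. Fixed point.
foyer enters the attractor at level 2, so Pursuer can force the target in 2 moves from there.

2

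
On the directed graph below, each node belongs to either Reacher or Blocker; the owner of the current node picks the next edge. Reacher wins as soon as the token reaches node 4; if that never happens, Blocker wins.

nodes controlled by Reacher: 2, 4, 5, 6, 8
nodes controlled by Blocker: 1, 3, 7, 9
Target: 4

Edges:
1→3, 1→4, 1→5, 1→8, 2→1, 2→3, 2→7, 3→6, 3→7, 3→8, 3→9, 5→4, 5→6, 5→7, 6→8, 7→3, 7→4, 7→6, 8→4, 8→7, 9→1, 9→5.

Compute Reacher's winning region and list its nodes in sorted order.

A0 = {4}
A1: add {5, 8} — 5 (Reacher) has 5→4; 8 (Reacher) has 8→4.
A2: add {6} — 6 (Reacher) has 6→8.
A3 = A2; e.g. 1 (Blocker) can still go to 3. Fixed point.
Reacher's winning region = {4, 5, 6, 8}.

4, 5, 6, 8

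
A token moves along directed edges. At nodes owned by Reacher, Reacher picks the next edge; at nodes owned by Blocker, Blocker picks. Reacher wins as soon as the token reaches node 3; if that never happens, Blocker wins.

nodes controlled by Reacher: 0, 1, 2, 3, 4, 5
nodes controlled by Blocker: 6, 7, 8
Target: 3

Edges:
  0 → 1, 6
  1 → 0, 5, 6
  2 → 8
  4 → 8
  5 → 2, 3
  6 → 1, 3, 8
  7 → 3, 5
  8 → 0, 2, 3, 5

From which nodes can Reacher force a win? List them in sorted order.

A0 = {3}
A1: add {5} — 5 (Reacher) has 5→3.
A2: add {1, 7} — 1 (Reacher) has 1→5; 7 (Blocker): all of {3, 5} already in.
A3: add {0} — 0 (Reacher) has 0→1.
A4 = A3; e.g. 2 (Reacher) has no edge into A3. Fixed point.
Reacher's winning region = {0, 1, 3, 5, 7}.

0, 1, 3, 5, 7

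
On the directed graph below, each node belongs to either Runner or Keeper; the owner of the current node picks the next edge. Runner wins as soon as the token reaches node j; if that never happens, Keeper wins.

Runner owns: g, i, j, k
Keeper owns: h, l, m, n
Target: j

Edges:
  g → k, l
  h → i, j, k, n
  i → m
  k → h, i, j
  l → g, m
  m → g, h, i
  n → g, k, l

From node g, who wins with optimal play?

A0 = {j}
A1: add {k} — k (Runner) has k→j.
A2: add {g} — g (Runner) has g→k.
A3 = A2; e.g. h (Keeper) can still go to i. Fixed point.
g ∈ A2, so Runner can force the target.

Runner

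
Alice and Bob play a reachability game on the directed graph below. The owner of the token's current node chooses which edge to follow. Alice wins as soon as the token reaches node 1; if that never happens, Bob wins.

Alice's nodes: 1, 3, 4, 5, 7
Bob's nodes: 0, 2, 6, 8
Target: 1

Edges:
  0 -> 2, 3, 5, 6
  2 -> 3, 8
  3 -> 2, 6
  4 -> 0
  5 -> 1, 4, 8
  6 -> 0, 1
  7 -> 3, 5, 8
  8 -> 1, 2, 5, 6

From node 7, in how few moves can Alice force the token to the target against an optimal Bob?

A0 = {1}
A1: add {5} — 5 (Alice) has 5→1.
A2: add {7} — 7 (Alice) has 7→5.
A3 = A2; e.g. 0 (Bob) can still go to 2. Fixed point.
7 enters the attractor at level 2, so Alice can force the target in 2 moves from there.

2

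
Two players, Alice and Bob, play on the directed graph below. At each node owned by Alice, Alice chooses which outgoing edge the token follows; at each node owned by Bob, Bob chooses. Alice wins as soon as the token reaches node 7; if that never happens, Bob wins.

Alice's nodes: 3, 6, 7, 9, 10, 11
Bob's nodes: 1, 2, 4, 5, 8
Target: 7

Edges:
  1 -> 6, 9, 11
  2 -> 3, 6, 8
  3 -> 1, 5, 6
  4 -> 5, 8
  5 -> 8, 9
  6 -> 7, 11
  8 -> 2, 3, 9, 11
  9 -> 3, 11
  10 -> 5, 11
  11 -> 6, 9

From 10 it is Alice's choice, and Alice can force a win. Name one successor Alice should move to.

A0 = {7}
A1: add {6} — 6 (Alice) has 6→7.
A2: add {3, 11} — 3 (Alice) has 3→6; 11 (Alice) has 11→6.
A3: add {9, 10} — 9 (Alice) has 9→3; 10 (Alice) has 10→11.
A4: add {1} — 1 (Bob): all of {6, 9, 11} already in.
A5 = A4; e.g. 2 (Bob) can still go to 8. Fixed point.
From 10, successor 11 is in the attractor (rank 2); the other successor 5 is not.

11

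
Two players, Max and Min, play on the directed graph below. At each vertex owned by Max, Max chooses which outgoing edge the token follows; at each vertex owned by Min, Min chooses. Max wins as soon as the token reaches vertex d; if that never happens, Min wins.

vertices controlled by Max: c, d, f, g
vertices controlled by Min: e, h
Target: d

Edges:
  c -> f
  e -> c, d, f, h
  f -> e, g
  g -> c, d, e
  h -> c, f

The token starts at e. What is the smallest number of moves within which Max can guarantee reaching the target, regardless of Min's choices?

5

A0 = {d}
A1: add {g} — g (Max) has g→d.
A2: add {f} — f (Max) has f→g.
A3: add {c} — c (Max) has c→f.
A4: add {h} — h (Min): all of {c, f} already in.
A5: add {e} — e (Min): all of {c, d, f, h} already in.
A5 = all vertices. Fixed point.
e enters the attractor at level 5, so Max can force the target in 5 moves from there.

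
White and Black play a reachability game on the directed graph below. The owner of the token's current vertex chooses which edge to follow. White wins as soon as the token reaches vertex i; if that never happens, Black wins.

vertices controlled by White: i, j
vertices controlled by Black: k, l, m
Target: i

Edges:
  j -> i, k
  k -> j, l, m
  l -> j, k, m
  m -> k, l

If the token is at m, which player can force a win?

Black

A0 = {i}
A1: add {j} — j (White) has j→i.
A2 = A1; e.g. k (Black) can still go to l. Fixed point.
m never enters the attractor, so Black can avoid the target forever.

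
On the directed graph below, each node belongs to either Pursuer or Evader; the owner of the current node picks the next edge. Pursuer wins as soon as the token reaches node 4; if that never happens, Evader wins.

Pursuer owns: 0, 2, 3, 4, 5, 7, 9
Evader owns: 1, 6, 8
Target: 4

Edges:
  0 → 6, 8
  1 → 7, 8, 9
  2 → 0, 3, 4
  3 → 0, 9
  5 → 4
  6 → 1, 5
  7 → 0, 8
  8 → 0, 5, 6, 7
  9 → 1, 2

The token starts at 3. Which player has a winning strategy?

Pursuer

A0 = {4}
A1: add {2, 5} — 2 (Pursuer) has 2→4; 5 (Pursuer) has 5→4.
A2: add {9} — 9 (Pursuer) has 9→2.
A3: add {3} — 3 (Pursuer) has 3→9.
A4 = A3; e.g. 0 (Pursuer) has no edge into A3. Fixed point.
3 ∈ A3, so Pursuer can force the target.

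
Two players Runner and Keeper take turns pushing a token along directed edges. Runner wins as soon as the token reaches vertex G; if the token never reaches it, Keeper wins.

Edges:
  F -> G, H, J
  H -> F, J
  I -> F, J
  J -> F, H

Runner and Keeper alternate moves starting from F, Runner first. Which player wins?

Track states (vertex, player-to-move).
A0 = {(G,Runner), (G,Keeper)}
A1: add {(F,Runner)}.
(F,Runner) ∈ A1 ⇒ Runner forces the target.

Runner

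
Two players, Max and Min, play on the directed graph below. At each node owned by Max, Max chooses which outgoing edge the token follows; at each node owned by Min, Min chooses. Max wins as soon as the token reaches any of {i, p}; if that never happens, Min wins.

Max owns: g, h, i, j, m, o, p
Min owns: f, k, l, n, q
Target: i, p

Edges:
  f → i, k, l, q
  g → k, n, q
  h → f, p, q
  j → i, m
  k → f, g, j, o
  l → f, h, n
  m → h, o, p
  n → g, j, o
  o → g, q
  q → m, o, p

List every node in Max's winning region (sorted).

A0 = {i, p}
A1: add {h, j, m} — h (Max) has h→p; j (Max) has j→i; m (Max) has m→p.
A2 = A1; e.g. f (Min) can still go to k. Fixed point.
Max's winning region = {h, i, j, m, p}.

h, i, j, m, p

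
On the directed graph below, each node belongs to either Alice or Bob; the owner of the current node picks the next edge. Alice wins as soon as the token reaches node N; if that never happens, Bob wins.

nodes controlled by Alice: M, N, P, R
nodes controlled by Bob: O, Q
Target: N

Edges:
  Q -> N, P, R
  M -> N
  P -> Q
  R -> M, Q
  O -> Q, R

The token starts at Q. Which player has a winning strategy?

Bob

A0 = {N}
A1: add {M} — M (Alice) has M→N.
A2: add {R} — R (Alice) has R→M.
A3 = A2; e.g. O (Bob) can still go to Q. Fixed point.
Q never enters the attractor, so Bob can avoid the target forever.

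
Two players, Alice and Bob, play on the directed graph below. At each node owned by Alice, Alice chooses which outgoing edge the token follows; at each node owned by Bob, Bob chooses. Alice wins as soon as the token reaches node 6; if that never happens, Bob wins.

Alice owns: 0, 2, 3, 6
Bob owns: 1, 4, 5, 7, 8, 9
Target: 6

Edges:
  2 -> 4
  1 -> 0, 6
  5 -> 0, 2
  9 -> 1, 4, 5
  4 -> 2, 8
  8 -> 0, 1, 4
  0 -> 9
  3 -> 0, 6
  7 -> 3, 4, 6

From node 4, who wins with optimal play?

Bob

A0 = {6}
A1: add {3} — 3 (Alice) has 3→6.
A2 = A1; e.g. 0 (Alice) has no edge into A1. Fixed point.
4 never enters the attractor, so Bob can avoid the target forever.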